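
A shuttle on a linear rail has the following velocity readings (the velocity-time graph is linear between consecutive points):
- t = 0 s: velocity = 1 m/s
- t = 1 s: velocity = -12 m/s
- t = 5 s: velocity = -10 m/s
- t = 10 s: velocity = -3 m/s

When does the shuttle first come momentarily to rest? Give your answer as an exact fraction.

t = 1/13 s

v changes sign on 0–1 s (from 1 to -12); the graph is linear there, so v = 0 at t = 0 + (-1)·(1 − 0)/(-12 − 1) = 1/13 s.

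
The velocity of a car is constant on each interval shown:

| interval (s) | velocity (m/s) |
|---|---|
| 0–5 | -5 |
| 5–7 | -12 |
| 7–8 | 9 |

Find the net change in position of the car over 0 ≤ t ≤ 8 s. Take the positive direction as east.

Displacement is the signed area under the v-t curve.
0–5 s: -5 × 5 = -25 m
5–7 s: -12 × 2 = -24 m
7–8 s: 9 × 1 = 9 m
Net displacement = -40 m

-40 m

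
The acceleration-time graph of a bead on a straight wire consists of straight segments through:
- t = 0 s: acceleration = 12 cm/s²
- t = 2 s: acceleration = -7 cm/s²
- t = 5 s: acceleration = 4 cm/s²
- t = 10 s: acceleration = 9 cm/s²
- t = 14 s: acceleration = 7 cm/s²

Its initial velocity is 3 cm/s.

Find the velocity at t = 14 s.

68 cm/s

Δv equals the area under the a-t graph; then v = v₀ + Δv.
0–2 s: ½(12 + -7)(2) = 5 cm/s
2–5 s: ½(-7 + 4)(3) = -4.5 cm/s
5–10 s: ½(4 + 9)(5) = 32.5 cm/s
10–14 s: ½(9 + 7)(4) = 32 cm/s
Δv = 65 cm/s, so v(14) = 3 + (65) = 68 cm/s.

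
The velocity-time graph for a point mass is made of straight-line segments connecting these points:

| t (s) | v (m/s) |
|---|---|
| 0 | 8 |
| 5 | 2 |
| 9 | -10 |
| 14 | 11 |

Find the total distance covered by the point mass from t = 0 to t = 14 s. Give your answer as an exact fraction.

Distance (not displacement) is the total path length: add the absolute areas under v-t.
0–5 s: |½(8 + 2)(5)| = 25 m
5–9 s: v = 0 at t = 17/3 s; triangle areas 2/3 + 50/3 = 52/3 m
9–14 s: v = 0 at t = 239/21 s; triangle areas 250/21 + 605/42 = 1105/42 m
Total distance = 961/14 m

961/14 m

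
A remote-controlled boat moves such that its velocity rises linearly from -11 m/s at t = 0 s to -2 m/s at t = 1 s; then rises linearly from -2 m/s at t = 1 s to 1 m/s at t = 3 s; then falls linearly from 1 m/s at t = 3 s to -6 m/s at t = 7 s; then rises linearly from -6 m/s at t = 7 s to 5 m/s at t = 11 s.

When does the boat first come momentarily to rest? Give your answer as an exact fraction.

t = 7/3 s

v changes sign on 1–3 s (from -2 to 1); the graph is linear there, so v = 0 at t = 1 + (2)·(3 − 1)/(1 − -2) = 7/3 s.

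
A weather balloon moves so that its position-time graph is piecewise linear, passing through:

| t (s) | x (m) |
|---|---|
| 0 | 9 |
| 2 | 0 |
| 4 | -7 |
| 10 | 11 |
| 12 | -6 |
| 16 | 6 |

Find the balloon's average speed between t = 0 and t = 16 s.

3.9375 m/s

Average speed = (total path length)/(elapsed time); on a piecewise-linear x-t graph the path length is Σ|Δx|.
0–2 s: |Δx| = |0 − 9| = 9 m
2–4 s: |Δx| = |-7 − 0| = 7 m
4–10 s: |Δx| = |11 − -7| = 18 m
10–12 s: |Δx| = |-6 − 11| = 17 m
12–16 s: |Δx| = |6 − -6| = 12 m
Total path = 63 m; average speed = 63/16 = 3.9375 m/s.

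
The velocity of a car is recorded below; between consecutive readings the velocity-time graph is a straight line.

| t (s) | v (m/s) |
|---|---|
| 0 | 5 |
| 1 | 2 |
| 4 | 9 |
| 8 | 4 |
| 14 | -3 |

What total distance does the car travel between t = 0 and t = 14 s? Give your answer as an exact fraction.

Total distance travelled is ∫|v| dt — sum the magnitudes of each area piece.
0–1 s: |½(5 + 2)(1)| = 3.5 m
1–4 s: |½(2 + 9)(3)| = 16.5 m
4–8 s: |½(9 + 4)(4)| = 26 m
8–14 s: v = 0 at t = 80/7 s; triangle areas 48/7 + 27/7 = 75/7 m
Total distance = 397/7 m

397/7 m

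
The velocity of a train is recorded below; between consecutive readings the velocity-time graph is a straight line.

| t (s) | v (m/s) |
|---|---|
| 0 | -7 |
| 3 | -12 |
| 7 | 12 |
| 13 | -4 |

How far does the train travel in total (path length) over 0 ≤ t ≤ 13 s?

82.5 m

Total distance travelled is ∫|v| dt — sum the magnitudes of each area piece.
0–3 s: |½(-7 + -12)(3)| = 28.5 m
3–7 s: v = 0 at t = 5 s; triangle areas 12 + 12 = 24 m
7–13 s: v = 0 at t = 11.5 s; triangle areas 27 + 3 = 30 m
Total distance = 82.5 m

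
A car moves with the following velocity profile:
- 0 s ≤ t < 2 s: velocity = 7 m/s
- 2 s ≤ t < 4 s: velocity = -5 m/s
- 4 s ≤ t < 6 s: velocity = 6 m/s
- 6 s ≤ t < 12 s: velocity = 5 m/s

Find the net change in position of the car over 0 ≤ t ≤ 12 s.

46 m

Displacement is the signed area under the v-t curve.
0–2 s: 7 × 2 = 14 m
2–4 s: -5 × 2 = -10 m
4–6 s: 6 × 2 = 12 m
6–12 s: 5 × 6 = 30 m
Net displacement = 46 m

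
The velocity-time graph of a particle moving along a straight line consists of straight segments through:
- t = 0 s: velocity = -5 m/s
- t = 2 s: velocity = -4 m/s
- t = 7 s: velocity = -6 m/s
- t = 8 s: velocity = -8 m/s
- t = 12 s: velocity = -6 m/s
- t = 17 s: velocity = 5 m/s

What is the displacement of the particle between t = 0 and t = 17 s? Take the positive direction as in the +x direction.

-71.5 m

Displacement is the signed area under the v-t curve.
0–2 s: ½(-5 + -4)(2) = -9 m
2–7 s: ½(-4 + -6)(5) = -25 m
7–8 s: ½(-6 + -8)(1) = -7 m
8–12 s: ½(-8 + -6)(4) = -28 m
12–17 s: ½(-6 + 5)(5) = -2.5 m
Net displacement = -71.5 m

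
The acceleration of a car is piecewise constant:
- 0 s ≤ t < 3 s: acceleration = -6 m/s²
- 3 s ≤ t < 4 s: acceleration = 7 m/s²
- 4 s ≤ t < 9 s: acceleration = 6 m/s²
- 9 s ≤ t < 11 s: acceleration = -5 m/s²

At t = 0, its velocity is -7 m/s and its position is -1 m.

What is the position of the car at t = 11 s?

-71.5 m

On each constant-a segment, Δv = aΔt and Δx = v₀Δt + ½aΔt²; chain segment to segment.
0–3 s: v starts -7 m/s; Δx = -7·3 + ½·-6·3² = -48 m; v ends -25 m/s.
3–4 s: v starts -25 m/s; Δx = -25·1 + ½·7·1² = -21.5 m; v ends -18 m/s.
4–9 s: v starts -18 m/s; Δx = -18·5 + ½·6·5² = -15 m; v ends 12 m/s.
9–11 s: v starts 12 m/s; Δx = 12·2 + ½·-5·2² = 14 m; v ends 2 m/s.
x(11) = -1 + Σ Δx = -71.5 m.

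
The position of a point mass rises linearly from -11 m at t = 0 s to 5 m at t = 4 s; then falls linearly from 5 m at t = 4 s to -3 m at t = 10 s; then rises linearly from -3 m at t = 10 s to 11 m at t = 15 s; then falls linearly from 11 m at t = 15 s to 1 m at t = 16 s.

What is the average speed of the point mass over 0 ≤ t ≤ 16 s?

3 m/s

Average speed = (total path length)/(elapsed time); on a piecewise-linear x-t graph the path length is Σ|Δx|.
0–4 s: |Δx| = |5 − -11| = 16 m
4–10 s: |Δx| = |-3 − 5| = 8 m
10–15 s: |Δx| = |11 − -3| = 14 m
15–16 s: |Δx| = |1 − 11| = 10 m
Total path = 48 m; average speed = 48/16 = 3 m/s.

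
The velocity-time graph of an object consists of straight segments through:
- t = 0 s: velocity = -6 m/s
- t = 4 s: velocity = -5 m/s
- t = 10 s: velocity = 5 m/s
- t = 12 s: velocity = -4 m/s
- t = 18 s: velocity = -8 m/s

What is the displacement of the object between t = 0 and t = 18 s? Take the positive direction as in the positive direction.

Displacement is the signed area under the v-t curve.
0–4 s: ½(-6 + -5)(4) = -22 m
4–10 s: ½(-5 + 5)(6) = 0 m
10–12 s: ½(5 + -4)(2) = 1 m
12–18 s: ½(-4 + -8)(6) = -36 m
Net displacement = -57 m

-57 m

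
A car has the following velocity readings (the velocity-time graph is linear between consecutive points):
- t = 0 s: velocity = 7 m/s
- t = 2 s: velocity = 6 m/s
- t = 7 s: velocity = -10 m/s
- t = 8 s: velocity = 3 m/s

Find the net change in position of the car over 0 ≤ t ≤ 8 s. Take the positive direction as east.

-0.5 m

Displacement is the signed area under the v-t curve.
0–2 s: ½(7 + 6)(2) = 13 m
2–7 s: ½(6 + -10)(5) = -10 m
7–8 s: ½(-10 + 3)(1) = -3.5 m
Net displacement = -0.5 m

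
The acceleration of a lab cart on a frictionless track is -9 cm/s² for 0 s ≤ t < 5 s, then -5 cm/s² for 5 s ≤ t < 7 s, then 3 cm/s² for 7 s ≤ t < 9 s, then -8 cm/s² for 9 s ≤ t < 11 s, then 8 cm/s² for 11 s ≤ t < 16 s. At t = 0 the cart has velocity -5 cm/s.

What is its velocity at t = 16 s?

Δv equals the area under the a-t graph; then v = v₀ + Δv.
0–5 s: -9 × 5 = -45 cm/s
5–7 s: -5 × 2 = -10 cm/s
7–9 s: 3 × 2 = 6 cm/s
9–11 s: -8 × 2 = -16 cm/s
11–16 s: 8 × 5 = 40 cm/s
Δv = -25 cm/s, so v(16) = -5 + (-25) = -30 cm/s.

-30 cm/s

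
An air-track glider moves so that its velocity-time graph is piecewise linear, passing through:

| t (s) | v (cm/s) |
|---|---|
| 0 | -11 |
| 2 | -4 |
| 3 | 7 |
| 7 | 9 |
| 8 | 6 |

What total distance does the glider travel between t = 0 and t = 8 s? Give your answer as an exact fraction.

632/11 cm

Total distance travelled is ∫|v| dt — sum the magnitudes of each area piece.
0–2 s: |½(-11 + -4)(2)| = 15 cm
2–3 s: v = 0 at t = 26/11 s; triangle areas 8/11 + 49/22 = 65/22 cm
3–7 s: |½(7 + 9)(4)| = 32 cm
7–8 s: |½(9 + 6)(1)| = 7.5 cm
Total distance = 632/11 cm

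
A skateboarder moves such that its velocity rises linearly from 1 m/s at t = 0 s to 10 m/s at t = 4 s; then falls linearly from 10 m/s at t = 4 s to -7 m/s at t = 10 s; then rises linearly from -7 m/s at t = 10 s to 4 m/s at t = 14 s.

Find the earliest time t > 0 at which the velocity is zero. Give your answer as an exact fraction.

t = 128/17 s

v changes sign on 4–10 s (from 10 to -7); the graph is linear there, so v = 0 at t = 4 + (-10)·(10 − 4)/(-7 − 10) = 128/17 s.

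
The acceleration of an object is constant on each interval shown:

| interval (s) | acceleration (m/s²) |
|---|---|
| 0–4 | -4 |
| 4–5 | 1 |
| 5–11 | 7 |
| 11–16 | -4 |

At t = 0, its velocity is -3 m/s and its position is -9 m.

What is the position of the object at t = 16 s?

On each constant-a segment, Δv = aΔt and Δx = v₀Δt + ½aΔt²; chain segment to segment.
0–4 s: v starts -3 m/s; Δx = -3·4 + ½·-4·4² = -44 m; v ends -19 m/s.
4–5 s: v starts -19 m/s; Δx = -19·1 + ½·1·1² = -18.5 m; v ends -18 m/s.
5–11 s: v starts -18 m/s; Δx = -18·6 + ½·7·6² = 18 m; v ends 24 m/s.
11–16 s: v starts 24 m/s; Δx = 24·5 + ½·-4·5² = 70 m; v ends 4 m/s.
x(16) = -9 + Σ Δx = 16.5 m.

16.5 m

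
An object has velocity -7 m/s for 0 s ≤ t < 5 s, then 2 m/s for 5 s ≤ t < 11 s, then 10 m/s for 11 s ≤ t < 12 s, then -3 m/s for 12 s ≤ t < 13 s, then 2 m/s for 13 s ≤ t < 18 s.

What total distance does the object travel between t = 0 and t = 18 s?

70 m

Distance (not displacement) is the total path length: add the absolute areas under v-t.
0–5 s: |-7| × 5 = 35 m
5–11 s: |2| × 6 = 12 m
11–12 s: |10| × 1 = 10 m
12–13 s: |-3| × 1 = 3 m
13–18 s: |2| × 5 = 10 m
Total distance = 70 m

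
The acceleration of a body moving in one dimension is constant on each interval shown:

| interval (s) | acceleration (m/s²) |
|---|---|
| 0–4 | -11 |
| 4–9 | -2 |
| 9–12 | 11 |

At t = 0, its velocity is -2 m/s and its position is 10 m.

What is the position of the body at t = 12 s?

-459.5 m

On each constant-a segment, Δv = aΔt and Δx = v₀Δt + ½aΔt²; chain segment to segment.
0–4 s: v starts -2 m/s; Δx = -2·4 + ½·-11·4² = -96 m; v ends -46 m/s.
4–9 s: v starts -46 m/s; Δx = -46·5 + ½·-2·5² = -255 m; v ends -56 m/s.
9–12 s: v starts -56 m/s; Δx = -56·3 + ½·11·3² = -118.5 m; v ends -23 m/s.
x(12) = 10 + Σ Δx = -459.5 m.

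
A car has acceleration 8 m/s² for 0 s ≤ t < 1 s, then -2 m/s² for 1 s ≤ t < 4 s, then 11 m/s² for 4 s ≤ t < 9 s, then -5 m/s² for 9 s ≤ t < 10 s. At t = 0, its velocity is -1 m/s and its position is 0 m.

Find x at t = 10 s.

On each constant-a segment, Δv = aΔt and Δx = v₀Δt + ½aΔt²; chain segment to segment.
0–1 s: v starts -1 m/s; Δx = -1·1 + ½·8·1² = 3 m; v ends 7 m/s.
1–4 s: v starts 7 m/s; Δx = 7·3 + ½·-2·3² = 12 m; v ends 1 m/s.
4–9 s: v starts 1 m/s; Δx = 1·5 + ½·11·5² = 142.5 m; v ends 56 m/s.
9–10 s: v starts 56 m/s; Δx = 56·1 + ½·-5·1² = 53.5 m; v ends 51 m/s.
x(10) = 0 + Σ Δx = 211 m.

211 m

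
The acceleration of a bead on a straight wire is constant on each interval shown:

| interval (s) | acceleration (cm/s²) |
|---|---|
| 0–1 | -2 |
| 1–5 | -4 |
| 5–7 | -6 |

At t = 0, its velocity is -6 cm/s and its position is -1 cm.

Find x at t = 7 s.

On each constant-a segment, Δv = aΔt and Δx = v₀Δt + ½aΔt²; chain segment to segment.
0–1 s: v starts -6 cm/s; Δx = -6·1 + ½·-2·1² = -7 cm; v ends -8 cm/s.
1–5 s: v starts -8 cm/s; Δx = -8·4 + ½·-4·4² = -64 cm; v ends -24 cm/s.
5–7 s: v starts -24 cm/s; Δx = -24·2 + ½·-6·2² = -60 cm; v ends -36 cm/s.
x(7) = -1 + Σ Δx = -132 cm.

-132 cm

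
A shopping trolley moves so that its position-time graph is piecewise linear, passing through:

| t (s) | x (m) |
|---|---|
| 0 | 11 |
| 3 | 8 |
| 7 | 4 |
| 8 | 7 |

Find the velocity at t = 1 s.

-1 m/s

Velocity is the slope of the x-t graph on 0–3 s: (8 − 11)/(3 − 0) = -1 m/s.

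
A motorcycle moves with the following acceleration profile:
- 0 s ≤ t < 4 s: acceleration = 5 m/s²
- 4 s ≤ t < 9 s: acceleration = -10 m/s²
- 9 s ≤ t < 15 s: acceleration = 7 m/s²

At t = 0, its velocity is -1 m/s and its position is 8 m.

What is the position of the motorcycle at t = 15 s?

-46 m

On each constant-a segment, Δv = aΔt and Δx = v₀Δt + ½aΔt²; chain segment to segment.
0–4 s: v starts -1 m/s; Δx = -1·4 + ½·5·4² = 36 m; v ends 19 m/s.
4–9 s: v starts 19 m/s; Δx = 19·5 + ½·-10·5² = -30 m; v ends -31 m/s.
9–15 s: v starts -31 m/s; Δx = -31·6 + ½·7·6² = -60 m; v ends 11 m/s.
x(15) = 8 + Σ Δx = -46 m.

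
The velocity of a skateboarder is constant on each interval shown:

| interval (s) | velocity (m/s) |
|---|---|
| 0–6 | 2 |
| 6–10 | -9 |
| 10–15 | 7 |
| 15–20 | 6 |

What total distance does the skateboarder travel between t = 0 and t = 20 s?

113 m

Total distance travelled is ∫|v| dt — sum the magnitudes of each area piece.
0–6 s: |2| × 6 = 12 m
6–10 s: |-9| × 4 = 36 m
10–15 s: |7| × 5 = 35 m
15–20 s: |6| × 5 = 30 m
Total distance = 113 m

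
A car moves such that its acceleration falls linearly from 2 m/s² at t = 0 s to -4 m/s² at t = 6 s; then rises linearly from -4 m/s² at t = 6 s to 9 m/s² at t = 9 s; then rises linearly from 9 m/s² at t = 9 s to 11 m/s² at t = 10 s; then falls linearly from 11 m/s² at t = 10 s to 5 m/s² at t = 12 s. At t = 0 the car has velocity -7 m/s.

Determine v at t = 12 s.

20.5 m/s

Δv equals the area under the a-t graph; then v = v₀ + Δv.
0–6 s: ½(2 + -4)(6) = -6 m/s
6–9 s: ½(-4 + 9)(3) = 7.5 m/s
9–10 s: ½(9 + 11)(1) = 10 m/s
10–12 s: ½(11 + 5)(2) = 16 m/s
Δv = 27.5 m/s, so v(12) = -7 + (27.5) = 20.5 m/s.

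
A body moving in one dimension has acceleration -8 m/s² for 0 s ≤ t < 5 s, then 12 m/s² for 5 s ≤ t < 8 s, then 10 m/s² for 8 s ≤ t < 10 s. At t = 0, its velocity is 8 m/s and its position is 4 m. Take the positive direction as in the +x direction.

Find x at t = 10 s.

On each constant-a segment, Δv = aΔt and Δx = v₀Δt + ½aΔt²; chain segment to segment.
0–5 s: v starts 8 m/s; Δx = 8·5 + ½·-8·5² = -60 m; v ends -32 m/s.
5–8 s: v starts -32 m/s; Δx = -32·3 + ½·12·3² = -42 m; v ends 4 m/s.
8–10 s: v starts 4 m/s; Δx = 4·2 + ½·10·2² = 28 m; v ends 24 m/s.
x(10) = 4 + Σ Δx = -70 m.

-70 m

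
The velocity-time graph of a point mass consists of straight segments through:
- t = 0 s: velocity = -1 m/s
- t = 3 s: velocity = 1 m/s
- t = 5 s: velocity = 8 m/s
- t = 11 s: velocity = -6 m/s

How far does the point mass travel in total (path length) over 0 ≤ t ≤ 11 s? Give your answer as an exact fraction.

447/14 m

Distance (not displacement) is the total path length: add the absolute areas under v-t.
0–3 s: v = 0 at t = 1.5 s; triangle areas 0.75 + 0.75 = 1.5 m
3–5 s: |½(1 + 8)(2)| = 9 m
5–11 s: v = 0 at t = 59/7 s; triangle areas 96/7 + 54/7 = 150/7 m
Total distance = 447/14 m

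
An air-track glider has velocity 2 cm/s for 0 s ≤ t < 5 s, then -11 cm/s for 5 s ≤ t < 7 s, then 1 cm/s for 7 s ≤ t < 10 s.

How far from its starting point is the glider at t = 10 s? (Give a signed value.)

Displacement is the signed area under the v-t curve.
0–5 s: 2 × 5 = 10 cm
5–7 s: -11 × 2 = -22 cm
7–10 s: 1 × 3 = 3 cm
Net displacement = -9 cm

-9 cm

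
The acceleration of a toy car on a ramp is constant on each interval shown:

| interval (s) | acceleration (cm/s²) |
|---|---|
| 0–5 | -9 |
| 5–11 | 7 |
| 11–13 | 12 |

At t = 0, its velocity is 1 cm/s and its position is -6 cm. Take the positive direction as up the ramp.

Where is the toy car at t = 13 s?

On each constant-a segment, Δv = aΔt and Δx = v₀Δt + ½aΔt²; chain segment to segment.
0–5 s: v starts 1 cm/s; Δx = 1·5 + ½·-9·5² = -107.5 cm; v ends -44 cm/s.
5–11 s: v starts -44 cm/s; Δx = -44·6 + ½·7·6² = -138 cm; v ends -2 cm/s.
11–13 s: v starts -2 cm/s; Δx = -2·2 + ½·12·2² = 20 cm; v ends 22 cm/s.
x(13) = -6 + Σ Δx = -231.5 cm.

-231.5 cm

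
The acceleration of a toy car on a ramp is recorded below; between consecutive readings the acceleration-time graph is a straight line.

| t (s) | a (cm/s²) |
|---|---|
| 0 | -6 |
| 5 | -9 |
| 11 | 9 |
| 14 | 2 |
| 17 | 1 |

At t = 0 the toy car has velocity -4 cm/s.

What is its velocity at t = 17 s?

-20.5 cm/s

Δv equals the area under the a-t graph; then v = v₀ + Δv.
0–5 s: ½(-6 + -9)(5) = -37.5 cm/s
5–11 s: ½(-9 + 9)(6) = 0 cm/s
11–14 s: ½(9 + 2)(3) = 16.5 cm/s
14–17 s: ½(2 + 1)(3) = 4.5 cm/s
Δv = -16.5 cm/s, so v(17) = -4 + (-16.5) = -20.5 cm/s.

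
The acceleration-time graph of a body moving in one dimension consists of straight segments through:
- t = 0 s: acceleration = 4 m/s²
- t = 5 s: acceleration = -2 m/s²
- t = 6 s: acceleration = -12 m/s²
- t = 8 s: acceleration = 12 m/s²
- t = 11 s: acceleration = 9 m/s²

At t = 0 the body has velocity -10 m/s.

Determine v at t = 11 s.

Δv equals the area under the a-t graph; then v = v₀ + Δv.
0–5 s: ½(4 + -2)(5) = 5 m/s
5–6 s: ½(-2 + -12)(1) = -7 m/s
6–8 s: ½(-12 + 12)(2) = 0 m/s
8–11 s: ½(12 + 9)(3) = 31.5 m/s
Δv = 29.5 m/s, so v(11) = -10 + (29.5) = 19.5 m/s.

19.5 m/s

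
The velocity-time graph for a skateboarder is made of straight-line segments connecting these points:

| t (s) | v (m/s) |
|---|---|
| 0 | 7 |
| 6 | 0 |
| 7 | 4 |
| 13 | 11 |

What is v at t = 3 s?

On 0–6 s the graph is linear from 7 to 0 m/s: v(3) = 7 + (0 − 7)·(3 − 0)/(6 − 0) = 3.5 m/s.

3.5 m/s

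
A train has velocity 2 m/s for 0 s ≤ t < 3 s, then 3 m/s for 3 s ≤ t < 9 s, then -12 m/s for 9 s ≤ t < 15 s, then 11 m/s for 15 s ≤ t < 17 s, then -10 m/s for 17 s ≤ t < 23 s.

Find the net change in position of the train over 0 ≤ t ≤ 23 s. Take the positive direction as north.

-86 m

Displacement is the signed area under the v-t curve.
0–3 s: 2 × 3 = 6 m
3–9 s: 3 × 6 = 18 m
9–15 s: -12 × 6 = -72 m
15–17 s: 11 × 2 = 22 m
17–23 s: -10 × 6 = -60 m
Net displacement = -86 m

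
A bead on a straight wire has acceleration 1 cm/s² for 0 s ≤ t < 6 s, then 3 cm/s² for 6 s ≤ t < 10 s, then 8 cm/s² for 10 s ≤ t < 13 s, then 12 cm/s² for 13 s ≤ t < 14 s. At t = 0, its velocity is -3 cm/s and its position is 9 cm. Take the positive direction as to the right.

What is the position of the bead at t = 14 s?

171 cm

On each constant-a segment, Δv = aΔt and Δx = v₀Δt + ½aΔt²; chain segment to segment.
0–6 s: v starts -3 cm/s; Δx = -3·6 + ½·1·6² = 0 cm; v ends 3 cm/s.
6–10 s: v starts 3 cm/s; Δx = 3·4 + ½·3·4² = 36 cm; v ends 15 cm/s.
10–13 s: v starts 15 cm/s; Δx = 15·3 + ½·8·3² = 81 cm; v ends 39 cm/s.
13–14 s: v starts 39 cm/s; Δx = 39·1 + ½·12·1² = 45 cm; v ends 51 cm/s.
x(14) = 9 + Σ Δx = 171 cm.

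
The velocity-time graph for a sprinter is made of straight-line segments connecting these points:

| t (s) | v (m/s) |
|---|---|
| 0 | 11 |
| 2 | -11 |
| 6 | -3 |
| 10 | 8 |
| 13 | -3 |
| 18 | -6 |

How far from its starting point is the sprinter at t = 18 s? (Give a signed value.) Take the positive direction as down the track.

Displacement is the signed area under the v-t curve.
0–2 s: ½(11 + -11)(2) = 0 m
2–6 s: ½(-11 + -3)(4) = -28 m
6–10 s: ½(-3 + 8)(4) = 10 m
10–13 s: ½(8 + -3)(3) = 7.5 m
13–18 s: ½(-3 + -6)(5) = -22.5 m
Net displacement = -33 m

-33 m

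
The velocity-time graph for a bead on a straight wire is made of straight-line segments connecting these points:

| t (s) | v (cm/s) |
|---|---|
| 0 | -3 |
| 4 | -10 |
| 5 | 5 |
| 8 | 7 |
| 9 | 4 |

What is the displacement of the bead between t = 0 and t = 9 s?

Displacement is the signed area under the v-t curve.
0–4 s: ½(-3 + -10)(4) = -26 cm
4–5 s: ½(-10 + 5)(1) = -2.5 cm
5–8 s: ½(5 + 7)(3) = 18 cm
8–9 s: ½(7 + 4)(1) = 5.5 cm
Net displacement = -5 cm

-5 cm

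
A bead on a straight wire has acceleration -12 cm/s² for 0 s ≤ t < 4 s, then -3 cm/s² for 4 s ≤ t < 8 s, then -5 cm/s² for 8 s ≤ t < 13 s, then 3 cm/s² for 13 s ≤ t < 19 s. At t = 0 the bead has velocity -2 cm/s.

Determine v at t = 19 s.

Δv equals the area under the a-t graph; then v = v₀ + Δv.
0–4 s: -12 × 4 = -48 cm/s
4–8 s: -3 × 4 = -12 cm/s
8–13 s: -5 × 5 = -25 cm/s
13–19 s: 3 × 6 = 18 cm/s
Δv = -67 cm/s, so v(19) = -2 + (-67) = -69 cm/s.

-69 cm/s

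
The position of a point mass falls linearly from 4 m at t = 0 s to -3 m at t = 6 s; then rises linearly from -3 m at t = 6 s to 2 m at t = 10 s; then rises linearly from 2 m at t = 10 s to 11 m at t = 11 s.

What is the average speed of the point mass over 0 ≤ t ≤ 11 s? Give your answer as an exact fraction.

21/11 m/s

Average speed = (total path length)/(elapsed time); on a piecewise-linear x-t graph the path length is Σ|Δx|.
0–6 s: |Δx| = |-3 − 4| = 7 m
6–10 s: |Δx| = |2 − -3| = 5 m
10–11 s: |Δx| = |11 − 2| = 9 m
Total path = 21 m; average speed = 21/11 = 21/11 m/s.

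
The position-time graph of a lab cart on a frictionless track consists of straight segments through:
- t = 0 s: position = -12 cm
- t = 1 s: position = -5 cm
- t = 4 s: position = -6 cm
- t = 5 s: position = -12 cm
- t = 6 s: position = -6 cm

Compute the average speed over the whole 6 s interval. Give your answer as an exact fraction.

Average speed = (total path length)/(elapsed time); on a piecewise-linear x-t graph the path length is Σ|Δx|.
0–1 s: |Δx| = |-5 − -12| = 7 cm
1–4 s: |Δx| = |-6 − -5| = 1 cm
4–5 s: |Δx| = |-12 − -6| = 6 cm
5–6 s: |Δx| = |-6 − -12| = 6 cm
Total path = 20 cm; average speed = 20/6 = 10/3 cm/s.

10/3 cm/s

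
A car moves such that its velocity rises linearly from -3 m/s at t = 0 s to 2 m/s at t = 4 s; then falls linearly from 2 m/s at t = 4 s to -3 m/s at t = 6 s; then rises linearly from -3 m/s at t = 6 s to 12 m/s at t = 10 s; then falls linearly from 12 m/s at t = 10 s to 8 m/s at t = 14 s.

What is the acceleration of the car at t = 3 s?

1.25 m/s²

Acceleration is the slope of the v-t graph on 0–4 s: (2 − -3)/(4 − 0) = 1.25 m/s².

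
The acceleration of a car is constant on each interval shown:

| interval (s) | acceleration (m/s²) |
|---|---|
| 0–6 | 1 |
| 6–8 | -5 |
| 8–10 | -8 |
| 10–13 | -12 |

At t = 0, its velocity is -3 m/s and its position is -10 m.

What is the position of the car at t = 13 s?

On each constant-a segment, Δv = aΔt and Δx = v₀Δt + ½aΔt²; chain segment to segment.
0–6 s: v starts -3 m/s; Δx = -3·6 + ½·1·6² = 0 m; v ends 3 m/s.
6–8 s: v starts 3 m/s; Δx = 3·2 + ½·-5·2² = -4 m; v ends -7 m/s.
8–10 s: v starts -7 m/s; Δx = -7·2 + ½·-8·2² = -30 m; v ends -23 m/s.
10–13 s: v starts -23 m/s; Δx = -23·3 + ½·-12·3² = -123 m; v ends -59 m/s.
x(13) = -10 + Σ Δx = -167 m.

-167 m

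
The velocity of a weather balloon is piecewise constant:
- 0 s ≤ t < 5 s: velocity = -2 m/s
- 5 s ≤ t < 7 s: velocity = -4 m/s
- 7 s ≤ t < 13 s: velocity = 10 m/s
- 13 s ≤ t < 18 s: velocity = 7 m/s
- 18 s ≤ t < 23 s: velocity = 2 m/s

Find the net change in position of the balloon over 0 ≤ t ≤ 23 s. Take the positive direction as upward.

Displacement is the signed area under the v-t curve.
0–5 s: -2 × 5 = -10 m
5–7 s: -4 × 2 = -8 m
7–13 s: 10 × 6 = 60 m
13–18 s: 7 × 5 = 35 m
18–23 s: 2 × 5 = 10 m
Net displacement = 87 m

87 m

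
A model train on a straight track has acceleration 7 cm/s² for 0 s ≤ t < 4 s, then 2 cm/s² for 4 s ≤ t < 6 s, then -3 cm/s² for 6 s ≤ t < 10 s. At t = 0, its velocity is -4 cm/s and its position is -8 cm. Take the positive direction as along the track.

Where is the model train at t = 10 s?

On each constant-a segment, Δv = aΔt and Δx = v₀Δt + ½aΔt²; chain segment to segment.
0–4 s: v starts -4 cm/s; Δx = -4·4 + ½·7·4² = 40 cm; v ends 24 cm/s.
4–6 s: v starts 24 cm/s; Δx = 24·2 + ½·2·2² = 52 cm; v ends 28 cm/s.
6–10 s: v starts 28 cm/s; Δx = 28·4 + ½·-3·4² = 88 cm; v ends 16 cm/s.
x(10) = -8 + Σ Δx = 172 cm.

172 cm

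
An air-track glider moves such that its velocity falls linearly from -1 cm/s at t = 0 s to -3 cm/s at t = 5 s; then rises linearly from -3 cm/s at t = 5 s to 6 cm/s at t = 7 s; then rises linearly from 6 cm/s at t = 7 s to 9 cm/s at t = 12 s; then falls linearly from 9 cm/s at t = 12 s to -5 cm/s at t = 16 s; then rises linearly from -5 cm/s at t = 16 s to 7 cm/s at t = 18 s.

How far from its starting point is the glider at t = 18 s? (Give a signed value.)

40.5 cm

Net displacement equals the area under the velocity-time graph (areas below the axis count negative).
0–5 s: ½(-1 + -3)(5) = -10 cm
5–7 s: ½(-3 + 6)(2) = 3 cm
7–12 s: ½(6 + 9)(5) = 37.5 cm
12–16 s: ½(9 + -5)(4) = 8 cm
16–18 s: ½(-5 + 7)(2) = 2 cm
Net displacement = 40.5 cm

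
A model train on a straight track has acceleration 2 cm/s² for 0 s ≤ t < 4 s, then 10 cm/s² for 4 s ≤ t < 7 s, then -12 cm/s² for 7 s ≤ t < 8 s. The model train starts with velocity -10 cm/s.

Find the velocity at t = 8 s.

16 cm/s

Δv equals the area under the a-t graph; then v = v₀ + Δv.
0–4 s: 2 × 4 = 8 cm/s
4–7 s: 10 × 3 = 30 cm/s
7–8 s: -12 × 1 = -12 cm/s
Δv = 26 cm/s, so v(8) = -10 + (26) = 16 cm/s.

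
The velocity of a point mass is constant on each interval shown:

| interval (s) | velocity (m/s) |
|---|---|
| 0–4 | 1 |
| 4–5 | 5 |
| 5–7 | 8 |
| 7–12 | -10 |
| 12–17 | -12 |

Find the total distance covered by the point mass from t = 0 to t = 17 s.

Total distance travelled is ∫|v| dt — sum the magnitudes of each area piece.
0–4 s: |1| × 4 = 4 m
4–5 s: |5| × 1 = 5 m
5–7 s: |8| × 2 = 16 m
7–12 s: |-10| × 5 = 50 m
12–17 s: |-12| × 5 = 60 m
Total distance = 135 m

135 m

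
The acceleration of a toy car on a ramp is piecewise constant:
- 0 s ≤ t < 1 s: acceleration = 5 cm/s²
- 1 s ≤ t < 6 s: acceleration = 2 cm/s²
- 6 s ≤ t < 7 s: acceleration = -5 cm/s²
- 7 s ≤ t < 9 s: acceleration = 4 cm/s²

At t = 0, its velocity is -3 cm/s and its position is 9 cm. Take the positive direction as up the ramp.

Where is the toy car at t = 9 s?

On each constant-a segment, Δv = aΔt and Δx = v₀Δt + ½aΔt²; chain segment to segment.
0–1 s: v starts -3 cm/s; Δx = -3·1 + ½·5·1² = -0.5 cm; v ends 2 cm/s.
1–6 s: v starts 2 cm/s; Δx = 2·5 + ½·2·5² = 35 cm; v ends 12 cm/s.
6–7 s: v starts 12 cm/s; Δx = 12·1 + ½·-5·1² = 9.5 cm; v ends 7 cm/s.
7–9 s: v starts 7 cm/s; Δx = 7·2 + ½·4·2² = 22 cm; v ends 15 cm/s.
x(9) = 9 + Σ Δx = 75 cm.

75 cm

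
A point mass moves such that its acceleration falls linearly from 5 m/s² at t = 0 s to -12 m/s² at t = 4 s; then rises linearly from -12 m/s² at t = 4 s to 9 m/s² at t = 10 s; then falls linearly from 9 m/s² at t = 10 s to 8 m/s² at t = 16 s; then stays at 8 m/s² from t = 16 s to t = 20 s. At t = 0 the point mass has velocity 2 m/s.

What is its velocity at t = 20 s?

62 m/s

Δv equals the area under the a-t graph; then v = v₀ + Δv.
0–4 s: ½(5 + -12)(4) = -14 m/s
4–10 s: ½(-12 + 9)(6) = -9 m/s
10–16 s: ½(9 + 8)(6) = 51 m/s
16–20 s: 8 × 4 = 32 m/s
Δv = 60 m/s, so v(20) = 2 + (60) = 62 m/s.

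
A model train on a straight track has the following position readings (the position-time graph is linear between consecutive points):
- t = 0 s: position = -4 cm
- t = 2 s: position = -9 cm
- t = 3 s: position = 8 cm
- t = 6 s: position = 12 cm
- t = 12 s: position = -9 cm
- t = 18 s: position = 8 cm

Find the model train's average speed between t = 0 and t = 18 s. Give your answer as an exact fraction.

32/9 cm/s

Average speed = (total path length)/(elapsed time); on a piecewise-linear x-t graph the path length is Σ|Δx|.
0–2 s: |Δx| = |-9 − -4| = 5 cm
2–3 s: |Δx| = |8 − -9| = 17 cm
3–6 s: |Δx| = |12 − 8| = 4 cm
6–12 s: |Δx| = |-9 − 12| = 21 cm
12–18 s: |Δx| = |8 − -9| = 17 cm
Total path = 64 cm; average speed = 64/18 = 32/9 cm/s.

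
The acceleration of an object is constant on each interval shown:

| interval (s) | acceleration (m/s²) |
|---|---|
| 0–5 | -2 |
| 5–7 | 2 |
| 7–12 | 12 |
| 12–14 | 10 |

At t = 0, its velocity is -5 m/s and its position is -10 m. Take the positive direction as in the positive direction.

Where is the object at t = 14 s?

On each constant-a segment, Δv = aΔt and Δx = v₀Δt + ½aΔt²; chain segment to segment.
0–5 s: v starts -5 m/s; Δx = -5·5 + ½·-2·5² = -50 m; v ends -15 m/s.
5–7 s: v starts -15 m/s; Δx = -15·2 + ½·2·2² = -26 m; v ends -11 m/s.
7–12 s: v starts -11 m/s; Δx = -11·5 + ½·12·5² = 95 m; v ends 49 m/s.
12–14 s: v starts 49 m/s; Δx = 49·2 + ½·10·2² = 118 m; v ends 69 m/s.
x(14) = -10 + Σ Δx = 127 m.

127 m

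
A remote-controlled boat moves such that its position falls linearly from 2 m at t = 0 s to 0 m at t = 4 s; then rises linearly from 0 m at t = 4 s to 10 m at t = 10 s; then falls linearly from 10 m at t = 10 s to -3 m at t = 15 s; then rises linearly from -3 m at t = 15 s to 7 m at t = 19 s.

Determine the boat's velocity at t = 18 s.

2.5 m/s

Velocity is the slope of the x-t graph on 15–19 s: (7 − -3)/(19 − 15) = 2.5 m/s.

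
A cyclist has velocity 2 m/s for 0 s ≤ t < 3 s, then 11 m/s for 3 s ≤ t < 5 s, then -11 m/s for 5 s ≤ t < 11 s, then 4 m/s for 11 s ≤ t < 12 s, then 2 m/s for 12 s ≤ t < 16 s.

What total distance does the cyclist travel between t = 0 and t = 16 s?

Distance (not displacement) is the total path length: add the absolute areas under v-t.
0–3 s: |2| × 3 = 6 m
3–5 s: |11| × 2 = 22 m
5–11 s: |-11| × 6 = 66 m
11–12 s: |4| × 1 = 4 m
12–16 s: |2| × 4 = 8 m
Total distance = 106 m

106 m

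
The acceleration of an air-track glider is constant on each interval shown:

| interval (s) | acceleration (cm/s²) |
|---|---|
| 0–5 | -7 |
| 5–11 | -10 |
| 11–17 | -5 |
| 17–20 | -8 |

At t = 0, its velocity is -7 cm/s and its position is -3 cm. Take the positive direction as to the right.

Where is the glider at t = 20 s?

-1691.5 cm

On each constant-a segment, Δv = aΔt and Δx = v₀Δt + ½aΔt²; chain segment to segment.
0–5 s: v starts -7 cm/s; Δx = -7·5 + ½·-7·5² = -122.5 cm; v ends -42 cm/s.
5–11 s: v starts -42 cm/s; Δx = -42·6 + ½·-10·6² = -432 cm; v ends -102 cm/s.
11–17 s: v starts -102 cm/s; Δx = -102·6 + ½·-5·6² = -702 cm; v ends -132 cm/s.
17–20 s: v starts -132 cm/s; Δx = -132·3 + ½·-8·3² = -432 cm; v ends -156 cm/s.
x(20) = -3 + Σ Δx = -1691.5 cm.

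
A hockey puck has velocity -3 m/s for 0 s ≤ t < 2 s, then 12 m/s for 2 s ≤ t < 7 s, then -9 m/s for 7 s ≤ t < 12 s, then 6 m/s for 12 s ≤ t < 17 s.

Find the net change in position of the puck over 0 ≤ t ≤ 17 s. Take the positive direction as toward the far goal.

39 m

Net displacement equals the area under the velocity-time graph (areas below the axis count negative).
0–2 s: -3 × 2 = -6 m
2–7 s: 12 × 5 = 60 m
7–12 s: -9 × 5 = -45 m
12–17 s: 6 × 5 = 30 m
Net displacement = 39 m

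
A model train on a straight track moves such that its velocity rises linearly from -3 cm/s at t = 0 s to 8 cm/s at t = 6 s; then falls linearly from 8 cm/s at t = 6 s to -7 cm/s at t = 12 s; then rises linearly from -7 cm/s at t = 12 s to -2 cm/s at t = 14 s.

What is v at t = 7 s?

5.5 cm/s

On 6–12 s the graph is linear from 8 to -7 cm/s: v(7) = 8 + (-7 − 8)·(7 − 6)/(12 − 6) = 5.5 cm/s.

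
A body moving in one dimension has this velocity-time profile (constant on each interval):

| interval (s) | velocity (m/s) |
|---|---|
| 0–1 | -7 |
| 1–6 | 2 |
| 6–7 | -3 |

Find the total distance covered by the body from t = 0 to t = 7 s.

20 m

Distance (not displacement) is the total path length: add the absolute areas under v-t.
0–1 s: |-7| × 1 = 7 m
1–6 s: |2| × 5 = 10 m
6–7 s: |-3| × 1 = 3 m
Total distance = 20 m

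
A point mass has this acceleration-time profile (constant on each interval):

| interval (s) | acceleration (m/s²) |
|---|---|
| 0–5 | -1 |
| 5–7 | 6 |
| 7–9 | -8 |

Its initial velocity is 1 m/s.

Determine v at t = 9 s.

-8 m/s

Δv equals the area under the a-t graph; then v = v₀ + Δv.
0–5 s: -1 × 5 = -5 m/s
5–7 s: 6 × 2 = 12 m/s
7–9 s: -8 × 2 = -16 m/s
Δv = -9 m/s, so v(9) = 1 + (-9) = -8 m/s.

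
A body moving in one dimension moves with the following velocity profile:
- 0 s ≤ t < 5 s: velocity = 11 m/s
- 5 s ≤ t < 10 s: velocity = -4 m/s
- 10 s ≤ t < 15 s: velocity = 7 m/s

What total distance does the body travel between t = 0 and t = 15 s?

110 m

Total distance travelled is ∫|v| dt — sum the magnitudes of each area piece.
0–5 s: |11| × 5 = 55 m
5–10 s: |-4| × 5 = 20 m
10–15 s: |7| × 5 = 35 m
Total distance = 110 m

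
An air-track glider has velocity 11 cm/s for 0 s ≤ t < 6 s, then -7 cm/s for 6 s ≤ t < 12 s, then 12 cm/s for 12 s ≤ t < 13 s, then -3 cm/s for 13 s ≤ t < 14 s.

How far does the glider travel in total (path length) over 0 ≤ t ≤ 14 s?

Total distance travelled is ∫|v| dt — sum the magnitudes of each area piece.
0–6 s: |11| × 6 = 66 cm
6–12 s: |-7| × 6 = 42 cm
12–13 s: |12| × 1 = 12 cm
13–14 s: |-3| × 1 = 3 cm
Total distance = 123 cm

123 cm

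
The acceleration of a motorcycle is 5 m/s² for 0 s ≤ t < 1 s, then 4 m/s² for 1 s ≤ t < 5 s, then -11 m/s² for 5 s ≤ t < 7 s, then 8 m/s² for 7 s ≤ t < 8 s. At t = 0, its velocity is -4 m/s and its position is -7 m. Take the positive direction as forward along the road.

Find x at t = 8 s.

38.5 m

On each constant-a segment, Δv = aΔt and Δx = v₀Δt + ½aΔt²; chain segment to segment.
0–1 s: v starts -4 m/s; Δx = -4·1 + ½·5·1² = -1.5 m; v ends 1 m/s.
1–5 s: v starts 1 m/s; Δx = 1·4 + ½·4·4² = 36 m; v ends 17 m/s.
5–7 s: v starts 17 m/s; Δx = 17·2 + ½·-11·2² = 12 m; v ends -5 m/s.
7–8 s: v starts -5 m/s; Δx = -5·1 + ½·8·1² = -1 m; v ends 3 m/s.
x(8) = -7 + Σ Δx = 38.5 m.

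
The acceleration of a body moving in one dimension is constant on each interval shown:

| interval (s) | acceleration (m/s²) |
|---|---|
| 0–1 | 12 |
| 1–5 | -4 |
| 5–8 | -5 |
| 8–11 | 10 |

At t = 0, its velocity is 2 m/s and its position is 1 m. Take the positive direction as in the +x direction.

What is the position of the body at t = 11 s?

On each constant-a segment, Δv = aΔt and Δx = v₀Δt + ½aΔt²; chain segment to segment.
0–1 s: v starts 2 m/s; Δx = 2·1 + ½·12·1² = 8 m; v ends 14 m/s.
1–5 s: v starts 14 m/s; Δx = 14·4 + ½·-4·4² = 24 m; v ends -2 m/s.
5–8 s: v starts -2 m/s; Δx = -2·3 + ½·-5·3² = -28.5 m; v ends -17 m/s.
8–11 s: v starts -17 m/s; Δx = -17·3 + ½·10·3² = -6 m; v ends 13 m/s.
x(11) = 1 + Σ Δx = -1.5 m.

-1.5 m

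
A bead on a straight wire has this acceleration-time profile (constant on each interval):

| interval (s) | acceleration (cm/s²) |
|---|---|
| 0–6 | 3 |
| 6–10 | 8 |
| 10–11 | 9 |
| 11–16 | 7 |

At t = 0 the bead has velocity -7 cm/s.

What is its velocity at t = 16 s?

87 cm/s

Δv equals the area under the a-t graph; then v = v₀ + Δv.
0–6 s: 3 × 6 = 18 cm/s
6–10 s: 8 × 4 = 32 cm/s
10–11 s: 9 × 1 = 9 cm/s
11–16 s: 7 × 5 = 35 cm/s
Δv = 94 cm/s, so v(16) = -7 + (94) = 87 cm/s.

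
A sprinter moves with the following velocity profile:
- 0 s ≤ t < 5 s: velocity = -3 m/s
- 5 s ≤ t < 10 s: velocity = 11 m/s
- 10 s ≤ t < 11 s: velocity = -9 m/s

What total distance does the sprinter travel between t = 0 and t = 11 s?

79 m

Distance (not displacement) is the total path length: add the absolute areas under v-t.
0–5 s: |-3| × 5 = 15 m
5–10 s: |11| × 5 = 55 m
10–11 s: |-9| × 1 = 9 m
Total distance = 79 m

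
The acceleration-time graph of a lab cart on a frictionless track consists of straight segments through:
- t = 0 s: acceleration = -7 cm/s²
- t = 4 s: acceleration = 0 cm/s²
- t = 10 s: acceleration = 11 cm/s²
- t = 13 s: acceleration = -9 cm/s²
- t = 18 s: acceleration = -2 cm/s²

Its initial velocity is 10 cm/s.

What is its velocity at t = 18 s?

Δv equals the area under the a-t graph; then v = v₀ + Δv.
0–4 s: ½(-7 + 0)(4) = -14 cm/s
4–10 s: ½(0 + 11)(6) = 33 cm/s
10–13 s: ½(11 + -9)(3) = 3 cm/s
13–18 s: ½(-9 + -2)(5) = -27.5 cm/s
Δv = -5.5 cm/s, so v(18) = 10 + (-5.5) = 4.5 cm/s.

4.5 cm/s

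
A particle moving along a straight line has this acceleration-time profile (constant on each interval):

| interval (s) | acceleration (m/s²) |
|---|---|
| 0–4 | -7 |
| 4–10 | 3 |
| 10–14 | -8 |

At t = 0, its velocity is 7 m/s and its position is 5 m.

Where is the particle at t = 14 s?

On each constant-a segment, Δv = aΔt and Δx = v₀Δt + ½aΔt²; chain segment to segment.
0–4 s: v starts 7 m/s; Δx = 7·4 + ½·-7·4² = -28 m; v ends -21 m/s.
4–10 s: v starts -21 m/s; Δx = -21·6 + ½·3·6² = -72 m; v ends -3 m/s.
10–14 s: v starts -3 m/s; Δx = -3·4 + ½·-8·4² = -76 m; v ends -35 m/s.
x(14) = 5 + Σ Δx = -171 m.

-171 m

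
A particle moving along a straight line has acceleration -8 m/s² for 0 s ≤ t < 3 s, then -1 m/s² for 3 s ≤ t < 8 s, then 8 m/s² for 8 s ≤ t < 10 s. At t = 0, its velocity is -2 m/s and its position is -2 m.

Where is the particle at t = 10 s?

On each constant-a segment, Δv = aΔt and Δx = v₀Δt + ½aΔt²; chain segment to segment.
0–3 s: v starts -2 m/s; Δx = -2·3 + ½·-8·3² = -42 m; v ends -26 m/s.
3–8 s: v starts -26 m/s; Δx = -26·5 + ½·-1·5² = -142.5 m; v ends -31 m/s.
8–10 s: v starts -31 m/s; Δx = -31·2 + ½·8·2² = -46 m; v ends -15 m/s.
x(10) = -2 + Σ Δx = -232.5 m.

-232.5 m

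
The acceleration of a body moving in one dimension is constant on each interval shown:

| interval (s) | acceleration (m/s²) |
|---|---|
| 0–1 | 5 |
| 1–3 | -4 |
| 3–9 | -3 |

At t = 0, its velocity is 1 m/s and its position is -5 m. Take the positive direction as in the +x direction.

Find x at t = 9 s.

-63.5 m

On each constant-a segment, Δv = aΔt and Δx = v₀Δt + ½aΔt²; chain segment to segment.
0–1 s: v starts 1 m/s; Δx = 1·1 + ½·5·1² = 3.5 m; v ends 6 m/s.
1–3 s: v starts 6 m/s; Δx = 6·2 + ½·-4·2² = 4 m; v ends -2 m/s.
3–9 s: v starts -2 m/s; Δx = -2·6 + ½·-3·6² = -66 m; v ends -20 m/s.
x(9) = -5 + Σ Δx = -63.5 m.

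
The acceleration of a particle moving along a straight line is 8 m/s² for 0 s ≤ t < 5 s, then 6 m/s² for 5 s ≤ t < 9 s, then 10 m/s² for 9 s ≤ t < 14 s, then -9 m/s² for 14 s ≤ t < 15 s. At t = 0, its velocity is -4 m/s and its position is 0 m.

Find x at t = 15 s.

On each constant-a segment, Δv = aΔt and Δx = v₀Δt + ½aΔt²; chain segment to segment.
0–5 s: v starts -4 m/s; Δx = -4·5 + ½·8·5² = 80 m; v ends 36 m/s.
5–9 s: v starts 36 m/s; Δx = 36·4 + ½·6·4² = 192 m; v ends 60 m/s.
9–14 s: v starts 60 m/s; Δx = 60·5 + ½·10·5² = 425 m; v ends 110 m/s.
14–15 s: v starts 110 m/s; Δx = 110·1 + ½·-9·1² = 105.5 m; v ends 101 m/s.
x(15) = 0 + Σ Δx = 802.5 m.

802.5 m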